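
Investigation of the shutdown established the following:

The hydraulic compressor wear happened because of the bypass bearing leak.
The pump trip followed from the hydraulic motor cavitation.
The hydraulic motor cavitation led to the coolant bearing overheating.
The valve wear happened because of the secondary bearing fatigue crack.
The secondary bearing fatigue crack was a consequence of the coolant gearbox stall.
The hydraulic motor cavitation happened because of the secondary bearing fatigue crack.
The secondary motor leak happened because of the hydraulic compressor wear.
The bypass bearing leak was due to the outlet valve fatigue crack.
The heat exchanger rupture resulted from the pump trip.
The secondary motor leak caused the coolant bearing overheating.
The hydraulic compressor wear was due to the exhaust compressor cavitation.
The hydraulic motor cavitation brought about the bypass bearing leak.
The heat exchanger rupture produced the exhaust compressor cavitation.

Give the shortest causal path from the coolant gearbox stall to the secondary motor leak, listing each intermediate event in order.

the coolant gearbox stall → the secondary bearing fatigue crack → the hydraulic motor cavitation → the bypass bearing leak → the hydraulic compressor wear → the secondary motor leak

the coolant gearbox stall → the secondary bearing fatigue crack
the secondary bearing fatigue crack → the hydraulic motor cavitation
the hydraulic motor cavitation → the bypass bearing leak
the bypass bearing leak → the hydraulic compressor wear
the hydraulic compressor wear → the secondary motor leak
Length: 5 steps.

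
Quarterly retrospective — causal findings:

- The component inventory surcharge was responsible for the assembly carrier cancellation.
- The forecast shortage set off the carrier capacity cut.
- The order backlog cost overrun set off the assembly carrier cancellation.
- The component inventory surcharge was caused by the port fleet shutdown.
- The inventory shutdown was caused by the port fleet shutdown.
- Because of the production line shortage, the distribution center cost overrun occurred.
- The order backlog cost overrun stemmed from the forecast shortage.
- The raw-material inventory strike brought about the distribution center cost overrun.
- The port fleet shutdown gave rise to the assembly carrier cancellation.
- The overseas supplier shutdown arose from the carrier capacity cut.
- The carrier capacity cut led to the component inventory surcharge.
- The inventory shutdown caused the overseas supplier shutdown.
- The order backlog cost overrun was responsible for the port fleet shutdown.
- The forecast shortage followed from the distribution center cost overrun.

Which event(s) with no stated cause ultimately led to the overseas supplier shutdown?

the production line shortage, the raw-material inventory strike

Tracing upstream from the overseas supplier shutdown: the overseas supplier shutdown ← the carrier capacity cut ← the forecast shortage ← the distribution center cost overrun ← the raw-material inventory strike.
A separate upstream branch: the overseas supplier shutdown ← the carrier capacity cut ← the forecast shortage ← the distribution center cost overrun ← the production line shortage.
Each of those chain origins has no stated cause.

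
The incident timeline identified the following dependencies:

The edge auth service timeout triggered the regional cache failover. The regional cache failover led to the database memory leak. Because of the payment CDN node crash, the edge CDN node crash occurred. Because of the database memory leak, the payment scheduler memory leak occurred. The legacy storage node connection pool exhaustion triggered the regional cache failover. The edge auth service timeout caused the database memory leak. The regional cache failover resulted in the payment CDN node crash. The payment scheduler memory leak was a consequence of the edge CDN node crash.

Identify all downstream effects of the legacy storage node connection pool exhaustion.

the database memory leak, the edge CDN node crash, the payment CDN node crash, the payment scheduler memory leak, the regional cache failover

Direct effects: the regional cache failover.
2 steps out: the payment CDN node crash, the database memory leak.
3 steps out: the edge CDN node crash, the payment scheduler memory leak.
Not reachable from it: the edge auth service timeout.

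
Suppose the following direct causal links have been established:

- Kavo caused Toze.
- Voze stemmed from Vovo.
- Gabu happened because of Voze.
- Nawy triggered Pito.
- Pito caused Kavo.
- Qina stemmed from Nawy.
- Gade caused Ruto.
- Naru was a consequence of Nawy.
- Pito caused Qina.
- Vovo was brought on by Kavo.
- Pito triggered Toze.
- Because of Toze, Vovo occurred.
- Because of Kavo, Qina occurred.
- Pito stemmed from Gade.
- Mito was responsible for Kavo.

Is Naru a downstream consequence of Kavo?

Kavo leads to Toze, Vovo, Qina, Voze, Gabu; Naru is not among them.

No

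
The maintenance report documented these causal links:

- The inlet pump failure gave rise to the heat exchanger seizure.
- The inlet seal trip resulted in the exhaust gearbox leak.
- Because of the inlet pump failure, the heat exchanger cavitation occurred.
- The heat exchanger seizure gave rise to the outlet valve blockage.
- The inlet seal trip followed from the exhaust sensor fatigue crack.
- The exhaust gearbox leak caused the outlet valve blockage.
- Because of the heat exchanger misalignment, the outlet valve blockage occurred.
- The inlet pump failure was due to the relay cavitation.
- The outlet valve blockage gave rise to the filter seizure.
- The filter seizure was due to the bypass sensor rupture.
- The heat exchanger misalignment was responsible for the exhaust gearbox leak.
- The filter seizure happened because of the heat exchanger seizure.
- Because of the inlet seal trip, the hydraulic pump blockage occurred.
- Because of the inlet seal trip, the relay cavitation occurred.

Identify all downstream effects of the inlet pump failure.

the filter seizure, the heat exchanger cavitation, the heat exchanger seizure, the outlet valve blockage

Direct effects: the heat exchanger cavitation, the heat exchanger seizure.
2 steps out: the outlet valve blockage, the filter seizure.
Not reachable from it: the exhaust sensor fatigue crack, the inlet seal trip, the hydraulic pump blockage, the relay cavitation, the bypass sensor rupture, the heat exchanger misalignment, the exhaust gearbox leak.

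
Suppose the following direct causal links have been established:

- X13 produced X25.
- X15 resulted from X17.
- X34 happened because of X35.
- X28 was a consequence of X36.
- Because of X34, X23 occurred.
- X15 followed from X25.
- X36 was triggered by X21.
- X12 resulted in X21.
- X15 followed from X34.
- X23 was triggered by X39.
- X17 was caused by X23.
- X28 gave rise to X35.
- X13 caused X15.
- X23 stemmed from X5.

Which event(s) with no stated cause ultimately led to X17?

X12, X39, X5

Tracing upstream from X17: X17 ← X23 ← X5.
A separate upstream branch: X17 ← X23 ← X34 ← X35 ← X28 ← X36 ← X21 ← X12.
A separate upstream branch: X17 ← X23 ← X39.
Each of those chain origins has no stated cause.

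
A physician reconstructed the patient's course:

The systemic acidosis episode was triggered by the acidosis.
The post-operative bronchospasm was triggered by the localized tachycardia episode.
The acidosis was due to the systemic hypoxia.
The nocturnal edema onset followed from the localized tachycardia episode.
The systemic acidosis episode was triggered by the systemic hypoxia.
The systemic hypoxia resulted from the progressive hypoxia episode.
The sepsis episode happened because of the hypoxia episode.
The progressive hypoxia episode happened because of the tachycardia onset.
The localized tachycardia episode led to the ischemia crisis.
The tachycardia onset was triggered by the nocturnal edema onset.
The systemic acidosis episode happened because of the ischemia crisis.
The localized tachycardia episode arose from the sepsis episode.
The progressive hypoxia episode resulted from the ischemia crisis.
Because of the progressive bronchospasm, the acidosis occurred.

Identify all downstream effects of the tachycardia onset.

the acidosis, the progressive hypoxia episode, the systemic acidosis episode, the systemic hypoxia

Direct effects: the progressive hypoxia episode.
2 steps out: the systemic hypoxia.
3 steps out: the acidosis, the systemic acidosis episode.
Not reachable from it: the hypoxia episode, the sepsis episode, the localized tachycardia episode, the post-operative bronchospasm, the ischemia crisis, the nocturnal edema onset, the progressive bronchospasm.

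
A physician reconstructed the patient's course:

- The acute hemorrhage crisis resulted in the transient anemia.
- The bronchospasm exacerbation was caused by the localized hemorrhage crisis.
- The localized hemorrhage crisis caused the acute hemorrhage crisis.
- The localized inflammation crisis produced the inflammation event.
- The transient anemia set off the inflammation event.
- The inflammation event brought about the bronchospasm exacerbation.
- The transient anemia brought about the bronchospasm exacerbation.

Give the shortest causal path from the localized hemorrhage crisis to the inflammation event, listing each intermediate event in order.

the localized hemorrhage crisis → the acute hemorrhage crisis
the acute hemorrhage crisis → the transient anemia
the transient anemia → the inflammation event
Length: 3 steps.

the localized hemorrhage crisis → the acute hemorrhage crisis → the transient anemia → the inflammation event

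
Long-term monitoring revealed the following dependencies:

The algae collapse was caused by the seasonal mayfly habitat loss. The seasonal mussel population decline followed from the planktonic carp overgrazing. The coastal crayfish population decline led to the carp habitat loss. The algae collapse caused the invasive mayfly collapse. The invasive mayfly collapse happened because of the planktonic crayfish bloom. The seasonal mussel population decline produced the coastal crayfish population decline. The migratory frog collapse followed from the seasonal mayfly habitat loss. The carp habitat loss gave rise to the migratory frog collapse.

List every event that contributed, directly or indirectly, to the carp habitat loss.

Immediate cause of the carp habitat loss: the coastal crayfish population decline.
Further upstream: the planktonic carp overgrazing, the seasonal mussel population decline.

the coastal crayfish population decline, the planktonic carp overgrazing, the seasonal mussel population decline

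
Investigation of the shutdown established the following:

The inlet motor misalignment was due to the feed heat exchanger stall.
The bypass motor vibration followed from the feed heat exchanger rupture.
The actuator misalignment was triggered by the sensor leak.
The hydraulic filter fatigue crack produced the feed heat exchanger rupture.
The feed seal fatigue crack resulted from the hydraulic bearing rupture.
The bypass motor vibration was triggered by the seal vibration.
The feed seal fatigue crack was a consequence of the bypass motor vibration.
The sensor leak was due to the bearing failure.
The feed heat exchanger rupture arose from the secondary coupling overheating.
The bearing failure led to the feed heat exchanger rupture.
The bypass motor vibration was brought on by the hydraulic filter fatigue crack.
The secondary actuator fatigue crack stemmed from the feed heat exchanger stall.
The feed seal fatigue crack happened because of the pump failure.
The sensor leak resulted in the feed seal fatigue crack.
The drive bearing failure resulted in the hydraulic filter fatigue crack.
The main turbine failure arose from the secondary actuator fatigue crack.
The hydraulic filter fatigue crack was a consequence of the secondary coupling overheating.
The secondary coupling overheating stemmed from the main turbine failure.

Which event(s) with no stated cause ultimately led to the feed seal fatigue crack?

Tracing upstream from the feed seal fatigue crack: the feed seal fatigue crack ← the bypass motor vibration ← the hydraulic filter fatigue crack ← the drive bearing failure.
A separate upstream branch: the feed seal fatigue crack ← the bypass motor vibration ← the hydraulic filter fatigue crack ← the secondary coupling overheating ← the main turbine failure ← the secondary actuator fatigue crack ← the feed heat exchanger stall.
A separate upstream branch: the feed seal fatigue crack ← the sensor leak ← the bearing failure.
A separate upstream branch: the feed seal fatigue crack ← the pump failure.
A separate upstream branch: the feed seal fatigue crack ← the hydraulic bearing rupture.
A separate upstream branch: the feed seal fatigue crack ← the bypass motor vibration ← the seal vibration.
Each of those chain origins has no stated cause.

the bearing failure, the drive bearing failure, the feed heat exchanger stall, the hydraulic bearing rupture, the pump failure, the seal vibration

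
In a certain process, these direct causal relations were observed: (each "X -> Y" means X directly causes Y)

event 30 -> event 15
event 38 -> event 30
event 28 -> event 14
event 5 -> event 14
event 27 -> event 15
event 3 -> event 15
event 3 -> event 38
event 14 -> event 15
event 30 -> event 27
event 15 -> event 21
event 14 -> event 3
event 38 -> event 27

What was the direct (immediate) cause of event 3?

Upstream contributors include event 5, event 28, but only event 14 feeds directly into event 3.

event 14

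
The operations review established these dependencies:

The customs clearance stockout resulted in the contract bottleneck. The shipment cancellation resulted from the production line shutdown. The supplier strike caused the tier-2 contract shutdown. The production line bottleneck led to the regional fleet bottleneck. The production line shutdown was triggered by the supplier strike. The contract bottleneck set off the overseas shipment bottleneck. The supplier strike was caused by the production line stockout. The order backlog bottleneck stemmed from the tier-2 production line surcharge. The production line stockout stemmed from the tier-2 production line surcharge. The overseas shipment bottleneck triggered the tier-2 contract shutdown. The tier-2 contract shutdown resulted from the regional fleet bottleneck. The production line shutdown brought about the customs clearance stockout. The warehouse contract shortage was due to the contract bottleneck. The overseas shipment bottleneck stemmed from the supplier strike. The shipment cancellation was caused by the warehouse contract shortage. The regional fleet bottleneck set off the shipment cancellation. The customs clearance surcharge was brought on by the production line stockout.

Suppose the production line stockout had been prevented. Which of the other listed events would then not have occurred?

Downstream of the production line stockout: the customs clearance surcharge, the supplier strike, the production line shutdown, the customs clearance stockout, the contract bottleneck, the overseas shipment bottleneck, the warehouse contract shortage, the tier-2 contract shutdown, the shipment cancellation.
Of those, still caused via another path: the tier-2 contract shutdown, the shipment cancellation.
The remainder have no surviving cause.

the contract bottleneck, the customs clearance stockout, the customs clearance surcharge, the overseas shipment bottleneck, the production line shutdown, the supplier strike, the warehouse contract shortage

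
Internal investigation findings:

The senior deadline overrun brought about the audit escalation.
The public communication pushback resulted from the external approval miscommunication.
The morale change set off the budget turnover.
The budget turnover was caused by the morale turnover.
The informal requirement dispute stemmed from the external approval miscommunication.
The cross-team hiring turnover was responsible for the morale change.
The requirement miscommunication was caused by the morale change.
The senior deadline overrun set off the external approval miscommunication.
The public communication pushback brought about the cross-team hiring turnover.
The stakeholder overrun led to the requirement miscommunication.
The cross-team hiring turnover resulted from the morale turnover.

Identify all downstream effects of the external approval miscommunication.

Direct effects: the informal requirement dispute, the public communication pushback.
2 steps out: the cross-team hiring turnover.
3 steps out: the morale change.
4 steps out: the requirement miscommunication, the budget turnover.
Not reachable from it: the senior deadline overrun, the morale turnover, the audit escalation, the stakeholder overrun.

the budget turnover, the cross-team hiring turnover, the informal requirement dispute, the morale change, the public communication pushback, the requirement miscommunication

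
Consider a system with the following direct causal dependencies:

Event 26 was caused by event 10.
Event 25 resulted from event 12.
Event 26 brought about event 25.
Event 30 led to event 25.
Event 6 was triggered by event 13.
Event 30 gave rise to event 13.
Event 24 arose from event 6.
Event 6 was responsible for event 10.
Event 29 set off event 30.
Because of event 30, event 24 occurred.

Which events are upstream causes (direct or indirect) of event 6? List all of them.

event 13, event 29, event 30

Immediate cause of event 6: event 13.
Further upstream: event 29, event 30.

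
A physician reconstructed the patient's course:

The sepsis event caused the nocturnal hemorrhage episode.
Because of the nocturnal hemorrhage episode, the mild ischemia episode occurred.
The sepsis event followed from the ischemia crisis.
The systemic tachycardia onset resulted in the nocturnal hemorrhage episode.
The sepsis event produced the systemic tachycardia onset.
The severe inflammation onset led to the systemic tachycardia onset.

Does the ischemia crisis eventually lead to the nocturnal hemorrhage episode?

Yes

There is a causal chain: the ischemia crisis → the sepsis event → the nocturnal hemorrhage episode.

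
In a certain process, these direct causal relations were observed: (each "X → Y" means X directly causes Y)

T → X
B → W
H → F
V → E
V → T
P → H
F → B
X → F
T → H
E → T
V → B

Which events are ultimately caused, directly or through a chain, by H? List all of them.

Direct effects: F.
2 steps out: B.
3 steps out: W.
Not reachable from it: V, E, T, X, P.

B, F, W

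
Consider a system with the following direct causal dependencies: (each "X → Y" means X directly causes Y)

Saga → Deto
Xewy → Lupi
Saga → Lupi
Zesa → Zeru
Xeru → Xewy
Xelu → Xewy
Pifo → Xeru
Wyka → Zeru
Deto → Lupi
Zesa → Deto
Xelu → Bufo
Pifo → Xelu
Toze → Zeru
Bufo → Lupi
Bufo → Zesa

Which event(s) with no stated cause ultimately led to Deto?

Pifo, Saga

Tracing upstream from Deto: Deto ← Zesa ← Bufo ← Xelu ← Pifo.
A separate upstream branch: Deto ← Saga.
Each of those chain origins has no stated cause.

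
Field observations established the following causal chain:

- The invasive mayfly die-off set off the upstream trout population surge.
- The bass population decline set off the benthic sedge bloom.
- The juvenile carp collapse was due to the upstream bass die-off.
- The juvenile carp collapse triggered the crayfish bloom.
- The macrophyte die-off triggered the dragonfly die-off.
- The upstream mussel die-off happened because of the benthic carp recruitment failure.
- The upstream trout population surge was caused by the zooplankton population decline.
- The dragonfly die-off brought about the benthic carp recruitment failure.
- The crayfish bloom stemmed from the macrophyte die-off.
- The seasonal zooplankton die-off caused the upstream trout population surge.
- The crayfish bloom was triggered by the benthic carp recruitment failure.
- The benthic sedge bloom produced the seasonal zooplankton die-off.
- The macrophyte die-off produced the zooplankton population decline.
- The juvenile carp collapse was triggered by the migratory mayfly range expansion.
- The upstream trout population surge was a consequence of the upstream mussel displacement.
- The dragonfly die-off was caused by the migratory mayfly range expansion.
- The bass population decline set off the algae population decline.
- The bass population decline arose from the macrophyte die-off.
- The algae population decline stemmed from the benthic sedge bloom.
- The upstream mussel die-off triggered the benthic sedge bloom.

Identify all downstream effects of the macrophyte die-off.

the algae population decline, the bass population decline, the benthic carp recruitment failure, the benthic sedge bloom, the crayfish bloom, the dragonfly die-off, the seasonal zooplankton die-off, the upstream mussel die-off, the upstream trout population surge, the zooplankton population decline

Direct effects: the dragonfly die-off, the bass population decline, the zooplankton population decline, the crayfish bloom.
2 steps out: the benthic carp recruitment failure, the benthic sedge bloom, the upstream trout population surge, the algae population decline.
3 steps out: the upstream mussel die-off, the seasonal zooplankton die-off.
Not reachable from it: the migratory mayfly range expansion, the upstream bass die-off, the upstream mussel displacement, the invasive mayfly die-off, the juvenile carp collapse.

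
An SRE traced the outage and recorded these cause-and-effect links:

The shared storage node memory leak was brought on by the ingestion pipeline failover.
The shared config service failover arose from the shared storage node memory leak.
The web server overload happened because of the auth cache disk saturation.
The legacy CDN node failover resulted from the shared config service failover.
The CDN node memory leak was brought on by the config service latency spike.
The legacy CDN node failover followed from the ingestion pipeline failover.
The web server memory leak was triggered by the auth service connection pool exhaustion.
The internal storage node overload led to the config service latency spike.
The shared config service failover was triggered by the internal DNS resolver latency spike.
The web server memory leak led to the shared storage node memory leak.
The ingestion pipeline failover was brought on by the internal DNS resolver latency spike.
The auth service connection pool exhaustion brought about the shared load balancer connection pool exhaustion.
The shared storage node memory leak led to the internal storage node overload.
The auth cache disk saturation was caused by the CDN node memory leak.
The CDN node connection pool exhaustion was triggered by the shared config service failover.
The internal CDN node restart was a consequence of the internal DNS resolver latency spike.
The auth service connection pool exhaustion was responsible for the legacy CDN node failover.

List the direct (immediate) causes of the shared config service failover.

the internal DNS resolver latency spike, the shared storage node memory leak

Upstream contributors include the auth service connection pool exhaustion, the web server memory leak, the ingestion pipeline failover, but only the internal DNS resolver latency spike, the shared storage node memory leak feed directly into the shared config service failover.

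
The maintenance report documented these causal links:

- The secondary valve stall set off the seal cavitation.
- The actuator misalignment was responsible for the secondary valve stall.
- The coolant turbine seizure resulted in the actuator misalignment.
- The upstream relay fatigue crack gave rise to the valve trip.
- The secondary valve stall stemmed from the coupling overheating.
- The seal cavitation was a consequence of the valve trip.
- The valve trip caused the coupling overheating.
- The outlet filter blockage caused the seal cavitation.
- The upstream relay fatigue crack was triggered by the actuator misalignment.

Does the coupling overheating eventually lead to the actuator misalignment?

No

The coupling overheating leads to the secondary valve stall, the seal cavitation; the actuator misalignment is not among them.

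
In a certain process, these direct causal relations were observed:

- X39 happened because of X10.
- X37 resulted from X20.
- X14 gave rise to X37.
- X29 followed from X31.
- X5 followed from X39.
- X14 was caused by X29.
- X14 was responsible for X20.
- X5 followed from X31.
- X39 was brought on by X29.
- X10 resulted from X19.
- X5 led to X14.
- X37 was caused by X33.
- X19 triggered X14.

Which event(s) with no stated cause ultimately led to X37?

Tracing upstream from X37: X37 ← X14 ← X29 ← X31.
A separate upstream branch: X37 ← X14 ← X19.
A separate upstream branch: X37 ← X33.
Each of those chain origins has no stated cause.

X19, X31, X33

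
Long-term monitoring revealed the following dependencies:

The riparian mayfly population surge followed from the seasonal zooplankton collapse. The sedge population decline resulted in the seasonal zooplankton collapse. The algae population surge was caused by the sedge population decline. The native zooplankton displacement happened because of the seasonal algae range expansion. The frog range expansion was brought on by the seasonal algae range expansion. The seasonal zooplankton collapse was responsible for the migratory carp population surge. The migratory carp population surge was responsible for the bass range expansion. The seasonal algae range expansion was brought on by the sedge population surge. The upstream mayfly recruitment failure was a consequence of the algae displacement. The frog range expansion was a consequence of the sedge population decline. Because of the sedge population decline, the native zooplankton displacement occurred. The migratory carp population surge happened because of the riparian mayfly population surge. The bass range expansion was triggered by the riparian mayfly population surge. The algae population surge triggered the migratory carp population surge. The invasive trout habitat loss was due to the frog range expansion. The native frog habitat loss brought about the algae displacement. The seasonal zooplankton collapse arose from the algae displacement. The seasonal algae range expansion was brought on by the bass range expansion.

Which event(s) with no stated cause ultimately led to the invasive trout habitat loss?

the native frog habitat loss, the sedge population decline, the sedge population surge

Tracing upstream from the invasive trout habitat loss: the invasive trout habitat loss ← the frog range expansion ← the sedge population decline.
A separate upstream branch: the invasive trout habitat loss ← the frog range expansion ← the seasonal algae range expansion ← the bass range expansion ← the riparian mayfly population surge ← the seasonal zooplankton collapse ← the algae displacement ← the native frog habitat loss.
A separate upstream branch: the invasive trout habitat loss ← the frog range expansion ← the seasonal algae range expansion ← the sedge population surge.
Each of those chain origins has no stated cause.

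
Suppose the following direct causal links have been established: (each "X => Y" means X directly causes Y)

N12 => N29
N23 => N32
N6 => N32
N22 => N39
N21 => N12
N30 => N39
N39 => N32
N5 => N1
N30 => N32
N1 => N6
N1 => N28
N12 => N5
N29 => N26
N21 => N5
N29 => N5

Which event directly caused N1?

N5

Upstream contributors include N21, N12, N29, but only N5 feeds directly into N1.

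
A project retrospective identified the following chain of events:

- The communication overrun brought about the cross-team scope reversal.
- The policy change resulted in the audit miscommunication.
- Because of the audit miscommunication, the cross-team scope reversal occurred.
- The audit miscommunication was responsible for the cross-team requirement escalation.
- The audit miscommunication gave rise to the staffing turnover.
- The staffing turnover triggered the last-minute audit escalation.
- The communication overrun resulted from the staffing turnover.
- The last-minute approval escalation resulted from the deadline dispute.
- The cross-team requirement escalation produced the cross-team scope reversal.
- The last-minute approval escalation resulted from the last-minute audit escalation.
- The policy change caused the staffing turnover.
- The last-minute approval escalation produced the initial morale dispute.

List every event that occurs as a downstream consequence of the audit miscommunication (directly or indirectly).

the communication overrun, the cross-team requirement escalation, the cross-team scope reversal, the initial morale dispute, the last-minute approval escalation, the last-minute audit escalation, the staffing turnover

Direct effects: the staffing turnover, the cross-team requirement escalation, the cross-team scope reversal.
2 steps out: the communication overrun, the last-minute audit escalation.
3 steps out: the last-minute approval escalation.
4 steps out: the initial morale dispute.
Not reachable from it: the policy change, the deadline dispute.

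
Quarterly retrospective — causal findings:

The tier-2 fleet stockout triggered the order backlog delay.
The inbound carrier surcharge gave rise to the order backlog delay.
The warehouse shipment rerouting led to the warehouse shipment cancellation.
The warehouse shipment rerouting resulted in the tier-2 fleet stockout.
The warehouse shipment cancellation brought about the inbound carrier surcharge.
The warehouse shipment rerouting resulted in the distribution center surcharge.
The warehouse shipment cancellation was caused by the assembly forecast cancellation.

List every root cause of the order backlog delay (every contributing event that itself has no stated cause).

Tracing upstream from the order backlog delay: the order backlog delay ← the tier-2 fleet stockout ← the warehouse shipment rerouting.
A separate upstream branch: the order backlog delay ← the inbound carrier surcharge ← the warehouse shipment cancellation ← the assembly forecast cancellation.
Each of those chain origins has no stated cause.

the assembly forecast cancellation, the warehouse shipment rerouting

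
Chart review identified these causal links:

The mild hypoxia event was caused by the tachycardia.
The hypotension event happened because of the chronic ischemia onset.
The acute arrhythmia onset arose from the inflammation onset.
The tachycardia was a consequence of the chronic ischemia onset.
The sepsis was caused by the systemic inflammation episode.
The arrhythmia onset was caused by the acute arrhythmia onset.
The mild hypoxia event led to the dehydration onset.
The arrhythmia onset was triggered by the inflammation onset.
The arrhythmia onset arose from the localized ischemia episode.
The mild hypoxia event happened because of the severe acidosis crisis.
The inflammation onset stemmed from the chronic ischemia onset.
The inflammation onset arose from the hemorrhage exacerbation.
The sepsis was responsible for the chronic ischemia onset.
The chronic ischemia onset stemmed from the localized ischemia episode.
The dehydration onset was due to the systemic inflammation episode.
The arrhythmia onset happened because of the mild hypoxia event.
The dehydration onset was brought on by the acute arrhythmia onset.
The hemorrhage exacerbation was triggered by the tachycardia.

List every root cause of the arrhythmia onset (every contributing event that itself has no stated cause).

Tracing upstream from the arrhythmia onset: the arrhythmia onset ← the inflammation onset ← the chronic ischemia onset ← the sepsis ← the systemic inflammation episode.
A separate upstream branch: the arrhythmia onset ← the localized ischemia episode.
A separate upstream branch: the arrhythmia onset ← the mild hypoxia event ← the severe acidosis crisis.
Each of those chain origins has no stated cause.

the localized ischemia episode, the severe acidosis crisis, the systemic inflammation episode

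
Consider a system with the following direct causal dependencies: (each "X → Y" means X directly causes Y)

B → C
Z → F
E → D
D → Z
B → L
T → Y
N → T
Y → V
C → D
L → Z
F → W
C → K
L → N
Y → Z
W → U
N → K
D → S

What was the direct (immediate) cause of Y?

Upstream contributors include B, L, N, but only T feeds directly into Y.

T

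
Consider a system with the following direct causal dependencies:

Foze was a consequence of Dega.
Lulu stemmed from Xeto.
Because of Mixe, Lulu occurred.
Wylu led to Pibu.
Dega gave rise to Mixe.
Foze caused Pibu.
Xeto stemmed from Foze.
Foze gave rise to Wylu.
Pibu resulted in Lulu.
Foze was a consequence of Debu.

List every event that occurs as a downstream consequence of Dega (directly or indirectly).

Direct effects: Foze, Mixe.
2 steps out: Wylu, Xeto, Pibu, Lulu.
Not reachable from it: Debu.

Foze, Lulu, Mixe, Pibu, Wylu, Xeto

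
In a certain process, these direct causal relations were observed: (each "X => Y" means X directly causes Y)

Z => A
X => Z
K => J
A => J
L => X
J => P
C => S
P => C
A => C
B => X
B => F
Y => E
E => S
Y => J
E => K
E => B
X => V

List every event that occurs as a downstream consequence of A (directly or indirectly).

C, J, P, S

Direct effects: J, C.
2 steps out: P, S.
Not reachable from it: Y, E, B, X, F, Z, K, V, L.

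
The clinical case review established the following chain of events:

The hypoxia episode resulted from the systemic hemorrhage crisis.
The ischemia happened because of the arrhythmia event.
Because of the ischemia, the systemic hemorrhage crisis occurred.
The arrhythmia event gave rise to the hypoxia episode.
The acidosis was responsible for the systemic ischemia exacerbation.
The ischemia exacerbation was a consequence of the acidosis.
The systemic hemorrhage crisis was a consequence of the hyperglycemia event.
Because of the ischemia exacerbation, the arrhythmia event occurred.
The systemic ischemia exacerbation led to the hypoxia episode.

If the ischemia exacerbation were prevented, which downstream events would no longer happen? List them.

the arrhythmia event, the ischemia

Downstream of the ischemia exacerbation: the arrhythmia event, the ischemia, the systemic hemorrhage crisis, the hypoxia episode.
Of those, still caused via another path: the systemic hemorrhage crisis, the hypoxia episode.
The remainder have no surviving cause.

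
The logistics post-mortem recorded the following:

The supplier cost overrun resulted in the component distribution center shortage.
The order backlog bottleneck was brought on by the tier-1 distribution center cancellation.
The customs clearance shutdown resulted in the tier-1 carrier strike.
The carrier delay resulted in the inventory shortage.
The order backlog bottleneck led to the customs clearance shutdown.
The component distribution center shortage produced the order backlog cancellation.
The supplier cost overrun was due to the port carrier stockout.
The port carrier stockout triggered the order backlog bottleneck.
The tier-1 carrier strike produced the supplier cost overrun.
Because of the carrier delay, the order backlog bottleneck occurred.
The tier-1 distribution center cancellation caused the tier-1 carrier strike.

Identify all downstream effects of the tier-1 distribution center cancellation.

Direct effects: the order backlog bottleneck, the tier-1 carrier strike.
2 steps out: the customs clearance shutdown, the supplier cost overrun.
3 steps out: the component distribution center shortage.
4 steps out: the order backlog cancellation.
Not reachable from it: the carrier delay, the inventory shortage, the port carrier stockout.

the component distribution center shortage, the customs clearance shutdown, the order backlog bottleneck, the order backlog cancellation, the supplier cost overrun, the tier-1 carrier strike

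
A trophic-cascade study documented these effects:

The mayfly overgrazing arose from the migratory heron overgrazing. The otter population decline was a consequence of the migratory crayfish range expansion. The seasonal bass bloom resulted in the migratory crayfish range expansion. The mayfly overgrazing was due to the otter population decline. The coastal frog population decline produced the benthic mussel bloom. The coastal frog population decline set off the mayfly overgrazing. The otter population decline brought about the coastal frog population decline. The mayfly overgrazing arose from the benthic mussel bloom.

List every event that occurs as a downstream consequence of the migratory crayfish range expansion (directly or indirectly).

the benthic mussel bloom, the coastal frog population decline, the mayfly overgrazing, the otter population decline

Direct effects: the otter population decline.
2 steps out: the coastal frog population decline, the mayfly overgrazing.
3 steps out: the benthic mussel bloom.
Not reachable from it: the seasonal bass bloom, the migratory heron overgrazing.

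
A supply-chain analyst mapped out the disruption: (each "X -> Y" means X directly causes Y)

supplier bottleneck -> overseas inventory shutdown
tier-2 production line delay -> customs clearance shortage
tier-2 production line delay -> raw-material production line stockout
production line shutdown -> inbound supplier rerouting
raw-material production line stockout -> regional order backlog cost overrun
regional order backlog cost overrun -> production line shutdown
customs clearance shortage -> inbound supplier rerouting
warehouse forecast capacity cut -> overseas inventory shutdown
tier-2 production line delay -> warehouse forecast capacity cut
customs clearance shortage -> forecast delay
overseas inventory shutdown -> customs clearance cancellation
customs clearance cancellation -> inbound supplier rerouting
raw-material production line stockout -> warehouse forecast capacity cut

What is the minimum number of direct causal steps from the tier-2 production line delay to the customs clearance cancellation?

3

Shortest chain: the tier-2 production line delay → the warehouse forecast capacity cut → the overseas inventory shutdown → the customs clearance cancellation.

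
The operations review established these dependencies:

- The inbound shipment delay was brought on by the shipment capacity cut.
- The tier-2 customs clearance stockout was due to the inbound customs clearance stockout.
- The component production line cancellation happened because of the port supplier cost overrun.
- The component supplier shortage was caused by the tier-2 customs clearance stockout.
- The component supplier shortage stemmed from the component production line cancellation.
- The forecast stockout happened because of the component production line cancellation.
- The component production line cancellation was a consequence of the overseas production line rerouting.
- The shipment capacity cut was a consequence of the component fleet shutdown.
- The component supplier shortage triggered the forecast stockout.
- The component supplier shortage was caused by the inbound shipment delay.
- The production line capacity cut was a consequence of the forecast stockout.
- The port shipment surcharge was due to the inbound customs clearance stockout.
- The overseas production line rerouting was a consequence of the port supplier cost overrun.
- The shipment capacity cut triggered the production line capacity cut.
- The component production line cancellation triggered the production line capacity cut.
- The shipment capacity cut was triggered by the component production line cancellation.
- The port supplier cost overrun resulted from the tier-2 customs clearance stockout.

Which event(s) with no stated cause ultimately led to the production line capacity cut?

Tracing upstream from the production line capacity cut: the production line capacity cut ← the shipment capacity cut ← the component fleet shutdown.
A separate upstream branch: the production line capacity cut ← the component production line cancellation ← the port supplier cost overrun ← the tier-2 customs clearance stockout ← the inbound customs clearance stockout.
Each of those chain origins has no stated cause.

the component fleet shutdown, the inbound customs clearance stockout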